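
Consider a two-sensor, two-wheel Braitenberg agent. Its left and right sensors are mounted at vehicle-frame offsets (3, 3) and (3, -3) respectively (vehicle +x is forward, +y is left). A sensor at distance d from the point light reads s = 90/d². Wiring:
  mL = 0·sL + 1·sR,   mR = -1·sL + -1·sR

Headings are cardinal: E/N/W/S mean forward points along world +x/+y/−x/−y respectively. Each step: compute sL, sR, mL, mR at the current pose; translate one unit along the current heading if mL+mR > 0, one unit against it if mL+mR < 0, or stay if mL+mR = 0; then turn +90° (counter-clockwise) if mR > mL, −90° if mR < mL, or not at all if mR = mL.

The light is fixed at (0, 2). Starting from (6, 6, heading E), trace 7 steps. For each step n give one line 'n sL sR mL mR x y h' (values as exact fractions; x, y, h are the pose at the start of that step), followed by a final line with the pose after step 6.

0 9/13 45/41 45/41 -954/533 6 6 E
1 18/13 18 18 -252/13 5 6 S
2 45/4 45/34 45/34 -855/68 5 7 W
3 90/73 18/29 18/29 -3924/2117 6 7 N
4 9/13 45/41 45/41 -954/533 6 6 E
5 18/13 18 18 -252/13 5 6 S
6 45/4 45/34 45/34 -855/68 5 7 W
final 6 7 N

n=0: pose=(6,6,E); sL=9/13, sR=45/41; mL=45/41, mR=-954/533; mL+mR=-9/13 → advance -1; mR−mL=-1539/533 → turn -1·90°
n=1: pose=(5,6,S); sL=18/13, sR=18; mL=18, mR=-252/13; mL+mR=-18/13 → advance -1; mR−mL=-486/13 → turn -1·90°
n=2: pose=(5,7,W); sL=45/4, sR=45/34; mL=45/34, mR=-855/68; mL+mR=-45/4 → advance -1; mR−mL=-945/68 → turn -1·90°
n=3: pose=(6,7,N); sL=90/73, sR=18/29; mL=18/29, mR=-3924/2117; mL+mR=-90/73 → advance -1; mR−mL=-5238/2117 → turn -1·90°
n=4: pose=(6,6,E); sL=9/13, sR=45/41; mL=45/41, mR=-954/533; mL+mR=-9/13 → advance -1; mR−mL=-1539/533 → turn -1·90°
n=5: pose=(5,6,S); sL=18/13, sR=18; mL=18, mR=-252/13; mL+mR=-18/13 → advance -1; mR−mL=-486/13 → turn -1·90°
n=6: pose=(5,7,W); sL=45/4, sR=45/34; mL=45/34, mR=-855/68; mL+mR=-45/4 → advance -1; mR−mL=-945/68 → turn -1·90°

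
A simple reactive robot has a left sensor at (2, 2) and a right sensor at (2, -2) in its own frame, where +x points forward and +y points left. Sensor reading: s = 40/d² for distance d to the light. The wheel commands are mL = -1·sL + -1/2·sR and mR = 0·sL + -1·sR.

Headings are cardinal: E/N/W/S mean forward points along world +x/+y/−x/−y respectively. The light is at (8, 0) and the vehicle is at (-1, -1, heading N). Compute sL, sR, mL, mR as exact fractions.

20/61 4/5 -222/305 -4/5

left sensor world pos  = (-3, 1); dL² = 122
right sensor world pos = (1, 1); dR² = 50
sL = 40/122 = 20/61
sR = 40/50 = 4/5
mL = -1·sL + -1/2·sR = -222/305
mR = 0·sL + -1·sR = -4/5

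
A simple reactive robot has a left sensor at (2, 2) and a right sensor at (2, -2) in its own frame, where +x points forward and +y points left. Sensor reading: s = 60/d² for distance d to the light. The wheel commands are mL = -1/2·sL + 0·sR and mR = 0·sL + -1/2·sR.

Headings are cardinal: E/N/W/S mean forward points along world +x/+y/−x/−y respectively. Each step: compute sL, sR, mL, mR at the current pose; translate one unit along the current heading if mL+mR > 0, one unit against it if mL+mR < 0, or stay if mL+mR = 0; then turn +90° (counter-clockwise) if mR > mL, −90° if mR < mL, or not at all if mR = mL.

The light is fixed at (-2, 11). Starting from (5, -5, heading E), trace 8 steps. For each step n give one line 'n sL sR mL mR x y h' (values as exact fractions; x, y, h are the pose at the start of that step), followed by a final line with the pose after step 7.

0 60/277 4/27 -30/277 -2/27 5 -5 E
1 15/53 3/13 -15/106 -3/26 4 -5 N
2 60/377 60/241 -30/377 -30/241 4 -6 W
3 6/25 10/51 -3/25 -5/51 5 -6 N
4 12/85 60/281 -6/85 -30/281 5 -7 W
5 15/73 15/89 -15/146 -15/178 6 -7 N
6 20/159 12/65 -10/159 -6/65 6 -8 W
7 30/169 6/41 -15/169 -3/41 7 -8 N
final 7 -9 W

n=0: pose=(5,-5,E); sL=60/277, sR=4/27; mL=-30/277, mR=-2/27; mL+mR=-1364/7479 → advance -1; mR−mL=256/7479 → turn +1·90°
n=1: pose=(4,-5,N); sL=15/53, sR=3/13; mL=-15/106, mR=-3/26; mL+mR=-177/689 → advance -1; mR−mL=18/689 → turn +1·90°
n=2: pose=(4,-6,W); sL=60/377, sR=60/241; mL=-30/377, mR=-30/241; mL+mR=-18540/90857 → advance -1; mR−mL=-4080/90857 → turn -1·90°
n=3: pose=(5,-6,N); sL=6/25, sR=10/51; mL=-3/25, mR=-5/51; mL+mR=-278/1275 → advance -1; mR−mL=28/1275 → turn +1·90°
n=4: pose=(5,-7,W); sL=12/85, sR=60/281; mL=-6/85, mR=-30/281; mL+mR=-4236/23885 → advance -1; mR−mL=-864/23885 → turn -1·90°
n=5: pose=(6,-7,N); sL=15/73, sR=15/89; mL=-15/146, mR=-15/178; mL+mR=-1215/6497 → advance -1; mR−mL=120/6497 → turn +1·90°
n=6: pose=(6,-8,W); sL=20/159, sR=12/65; mL=-10/159, mR=-6/65; mL+mR=-1604/10335 → advance -1; mR−mL=-304/10335 → turn -1·90°
n=7: pose=(7,-8,N); sL=30/169, sR=6/41; mL=-15/169, mR=-3/41; mL+mR=-1122/6929 → advance -1; mR−mL=108/6929 → turn +1·90°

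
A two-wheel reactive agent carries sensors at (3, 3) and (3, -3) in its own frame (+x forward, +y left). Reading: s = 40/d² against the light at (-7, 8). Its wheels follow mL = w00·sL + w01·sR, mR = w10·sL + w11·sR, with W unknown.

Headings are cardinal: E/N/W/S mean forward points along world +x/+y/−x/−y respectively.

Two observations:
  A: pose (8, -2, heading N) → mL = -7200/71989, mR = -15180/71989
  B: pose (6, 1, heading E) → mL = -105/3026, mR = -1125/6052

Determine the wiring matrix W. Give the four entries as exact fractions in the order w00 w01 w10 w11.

-1 1 -1/2 -1

obs A: pose=(8,-2,N) → sL=40/193, sR=40/373, mL=-7200/71989, mR=-15180/71989
obs B: pose=(6,1,E) → sL=5/34, sR=10/89, mL=-105/3026, mR=-1125/6052
sensor matrix S = [[40/193, 40/373], [5/34, 10/89]]; det S = 818700/108919357
solve [mL_A; mL_B] = S·[w00; w01] and [mR_A; mR_B] = S·[w10; w11]:
  w00 = -1, w01 = 1, w10 = -1/2, w11 = -1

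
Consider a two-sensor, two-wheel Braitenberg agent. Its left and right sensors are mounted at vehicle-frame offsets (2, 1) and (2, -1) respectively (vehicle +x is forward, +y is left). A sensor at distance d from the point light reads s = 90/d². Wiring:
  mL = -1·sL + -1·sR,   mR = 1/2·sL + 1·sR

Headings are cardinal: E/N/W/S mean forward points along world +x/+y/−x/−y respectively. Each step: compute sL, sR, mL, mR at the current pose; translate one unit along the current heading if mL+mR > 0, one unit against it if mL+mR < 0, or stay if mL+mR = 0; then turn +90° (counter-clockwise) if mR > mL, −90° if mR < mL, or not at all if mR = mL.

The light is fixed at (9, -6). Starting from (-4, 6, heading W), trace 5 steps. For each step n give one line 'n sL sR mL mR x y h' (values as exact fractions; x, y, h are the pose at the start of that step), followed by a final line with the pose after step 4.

0 45/173 45/197 -16650/34081 24435/68162 -4 6 W
1 90/221 90/269 -44100/59449 31995/59449 -3 6 S
2 45/148 45/122 -6075/9028 9405/18056 -3 7 E
3 90/421 10/41 -7900/17261 6055/17261 -4 7 N
4 45/173 45/197 -16650/34081 24435/68162 -4 6 W
final -3 6 S

n=0: pose=(-4,6,W); sL=45/173, sR=45/197; mL=-16650/34081, mR=24435/68162; mL+mR=-45/346 → advance -1; mR−mL=57735/68162 → turn +1·90°
n=1: pose=(-3,6,S); sL=90/221, sR=90/269; mL=-44100/59449, mR=31995/59449; mL+mR=-45/221 → advance -1; mR−mL=76095/59449 → turn +1·90°
n=2: pose=(-3,7,E); sL=45/148, sR=45/122; mL=-6075/9028, mR=9405/18056; mL+mR=-45/296 → advance -1; mR−mL=21555/18056 → turn +1·90°
n=3: pose=(-4,7,N); sL=90/421, sR=10/41; mL=-7900/17261, mR=6055/17261; mL+mR=-45/421 → advance -1; mR−mL=13955/17261 → turn +1·90°
n=4: pose=(-4,6,W); sL=45/173, sR=45/197; mL=-16650/34081, mR=24435/68162; mL+mR=-45/346 → advance -1; mR−mL=57735/68162 → turn +1·90°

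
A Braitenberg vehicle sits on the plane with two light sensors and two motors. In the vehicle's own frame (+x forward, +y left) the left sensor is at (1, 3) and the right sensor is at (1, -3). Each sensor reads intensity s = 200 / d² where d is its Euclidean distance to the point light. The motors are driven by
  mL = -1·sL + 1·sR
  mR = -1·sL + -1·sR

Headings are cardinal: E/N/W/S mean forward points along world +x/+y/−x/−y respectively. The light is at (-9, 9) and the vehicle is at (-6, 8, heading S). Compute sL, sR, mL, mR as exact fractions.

5 50 45 -55

left sensor world pos  = (-3, 7); dL² = 40
right sensor world pos = (-9, 7); dR² = 4
sL = 200/40 = 5
sR = 200/4 = 50
mL = -1·sL + 1·sR = 45
mR = -1·sL + -1·sR = -55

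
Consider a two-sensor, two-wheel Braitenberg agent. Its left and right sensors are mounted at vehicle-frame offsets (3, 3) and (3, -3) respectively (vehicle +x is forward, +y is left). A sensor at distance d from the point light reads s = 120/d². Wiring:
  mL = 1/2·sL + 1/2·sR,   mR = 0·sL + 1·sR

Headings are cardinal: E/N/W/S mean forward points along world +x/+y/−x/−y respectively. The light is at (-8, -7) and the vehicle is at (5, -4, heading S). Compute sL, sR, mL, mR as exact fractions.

15/32 6/5 267/320 6/5

left sensor world pos  = (8, -7); dL² = 256
right sensor world pos = (2, -7); dR² = 100
sL = 120/256 = 15/32
sR = 120/100 = 6/5
mL = 1/2·sL + 1/2·sR = 267/320
mR = 0·sL + 1·sR = 6/5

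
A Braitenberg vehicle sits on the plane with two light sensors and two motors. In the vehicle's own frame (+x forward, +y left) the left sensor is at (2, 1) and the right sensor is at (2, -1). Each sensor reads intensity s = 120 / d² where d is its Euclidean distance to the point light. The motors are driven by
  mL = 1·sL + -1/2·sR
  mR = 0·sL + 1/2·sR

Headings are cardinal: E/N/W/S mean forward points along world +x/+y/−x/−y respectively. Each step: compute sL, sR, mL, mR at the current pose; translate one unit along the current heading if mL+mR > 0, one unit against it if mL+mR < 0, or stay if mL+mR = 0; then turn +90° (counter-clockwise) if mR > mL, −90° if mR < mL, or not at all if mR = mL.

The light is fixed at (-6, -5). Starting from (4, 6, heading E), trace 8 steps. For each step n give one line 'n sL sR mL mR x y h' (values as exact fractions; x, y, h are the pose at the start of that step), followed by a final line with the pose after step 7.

0 5/12 30/61 125/732 15/61 4 6 E
1 120/269 120/313 21420/84197 60/313 5 6 N
2 60/169 12/29 726/4901 6/29 5 7 E
3 120/317 24/73 4956/23141 12/73 6 7 N
4 15/49 6/17 108/833 3/17 6 8 E
5 40/123 120/421 9460/51783 60/421 7 8 N
6 4/15 60/197 338/2955 30/197 7 9 E
7 24/85 120/481 6444/40885 60/481 8 9 N
final 8 10 E

n=0: pose=(4,6,E); sL=5/12, sR=30/61; mL=125/732, mR=15/61; mL+mR=5/12 → advance +1; mR−mL=55/732 → turn +1·90°
n=1: pose=(5,6,N); sL=120/269, sR=120/313; mL=21420/84197, mR=60/313; mL+mR=120/269 → advance +1; mR−mL=-5280/84197 → turn -1·90°
n=2: pose=(5,7,E); sL=60/169, sR=12/29; mL=726/4901, mR=6/29; mL+mR=60/169 → advance +1; mR−mL=288/4901 → turn +1·90°
n=3: pose=(6,7,N); sL=120/317, sR=24/73; mL=4956/23141, mR=12/73; mL+mR=120/317 → advance +1; mR−mL=-1152/23141 → turn -1·90°
n=4: pose=(6,8,E); sL=15/49, sR=6/17; mL=108/833, mR=3/17; mL+mR=15/49 → advance +1; mR−mL=39/833 → turn +1·90°
n=5: pose=(7,8,N); sL=40/123, sR=120/421; mL=9460/51783, mR=60/421; mL+mR=40/123 → advance +1; mR−mL=-2080/51783 → turn -1·90°
n=6: pose=(7,9,E); sL=4/15, sR=60/197; mL=338/2955, mR=30/197; mL+mR=4/15 → advance +1; mR−mL=112/2955 → turn +1·90°
n=7: pose=(8,9,N); sL=24/85, sR=120/481; mL=6444/40885, mR=60/481; mL+mR=24/85 → advance +1; mR−mL=-1344/40885 → turn -1·90°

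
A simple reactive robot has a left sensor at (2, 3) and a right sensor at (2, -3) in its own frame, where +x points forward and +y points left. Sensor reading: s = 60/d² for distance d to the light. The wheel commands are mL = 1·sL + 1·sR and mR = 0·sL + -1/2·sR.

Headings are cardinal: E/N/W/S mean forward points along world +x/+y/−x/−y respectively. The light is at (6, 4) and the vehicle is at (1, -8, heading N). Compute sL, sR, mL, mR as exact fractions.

15/41 15/26 1005/1066 -15/52

left sensor world pos  = (-2, -6); dL² = 164
right sensor world pos = (4, -6); dR² = 104
sL = 60/164 = 15/41
sR = 60/104 = 15/26
mL = 1·sL + 1·sR = 1005/1066
mR = 0·sL + -1/2·sR = -15/52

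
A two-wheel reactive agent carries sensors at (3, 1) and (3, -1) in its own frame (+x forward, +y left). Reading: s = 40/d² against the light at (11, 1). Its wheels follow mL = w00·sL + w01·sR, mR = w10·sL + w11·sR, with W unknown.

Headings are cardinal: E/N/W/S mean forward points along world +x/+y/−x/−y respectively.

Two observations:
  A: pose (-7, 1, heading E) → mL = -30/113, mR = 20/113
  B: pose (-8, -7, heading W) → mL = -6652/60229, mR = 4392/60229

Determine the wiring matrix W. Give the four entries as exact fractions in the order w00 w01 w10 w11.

obs A: pose=(-7,1,E) → sL=20/113, sR=20/113, mL=-30/113, mR=20/113
obs B: pose=(-8,-7,W) → sL=8/113, sR=40/533, mL=-6652/60229, mR=4392/60229
sensor matrix S = [[20/113, 20/113], [8/113, 40/533]]; det S = 5120/6805877
solve [mL_A; mL_B] = S·[w00; w01] and [mR_A; mR_B] = S·[w10; w11]:
  w00 = -1/2, w01 = -1, w10 = 1/2, w11 = 1/2

-1/2 -1 1/2 1/2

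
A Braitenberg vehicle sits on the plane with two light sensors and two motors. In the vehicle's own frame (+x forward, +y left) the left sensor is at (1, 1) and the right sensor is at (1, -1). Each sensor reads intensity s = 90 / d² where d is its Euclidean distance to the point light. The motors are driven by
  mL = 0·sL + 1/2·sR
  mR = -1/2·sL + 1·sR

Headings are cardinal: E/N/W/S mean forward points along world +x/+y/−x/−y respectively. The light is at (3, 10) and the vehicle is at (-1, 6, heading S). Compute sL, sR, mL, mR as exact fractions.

45/17 9/5 9/10 81/170

left sensor world pos  = (0, 5); dL² = 34
right sensor world pos = (-2, 5); dR² = 50
sL = 90/34 = 45/17
sR = 90/50 = 9/5
mL = 0·sL + 1/2·sR = 9/10
mR = -1/2·sL + 1·sR = 81/170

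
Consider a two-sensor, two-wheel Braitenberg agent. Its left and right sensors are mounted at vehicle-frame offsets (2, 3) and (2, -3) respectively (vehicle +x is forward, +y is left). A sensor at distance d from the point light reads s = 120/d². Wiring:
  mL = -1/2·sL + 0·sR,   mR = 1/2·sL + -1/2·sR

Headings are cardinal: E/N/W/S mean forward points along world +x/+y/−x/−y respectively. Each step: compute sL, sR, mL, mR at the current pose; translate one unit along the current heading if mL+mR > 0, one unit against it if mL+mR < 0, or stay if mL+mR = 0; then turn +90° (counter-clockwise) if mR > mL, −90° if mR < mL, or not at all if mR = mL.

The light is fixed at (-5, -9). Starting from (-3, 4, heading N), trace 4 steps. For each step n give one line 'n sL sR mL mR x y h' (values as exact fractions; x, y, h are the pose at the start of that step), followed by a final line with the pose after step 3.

n=0: pose=(-3,4,N); sL=60/113, sR=12/25; mL=-30/113, mR=72/2825; mL+mR=-6/25 → advance -1; mR−mL=822/2825 → turn +1·90°
n=1: pose=(-3,3,W); sL=40/27, sR=8/15; mL=-20/27, mR=64/135; mL+mR=-4/15 → advance -1; mR−mL=164/135 → turn +1·90°
n=2: pose=(-2,3,S); sL=15/17, sR=6/5; mL=-15/34, mR=-27/170; mL+mR=-3/5 → advance -1; mR−mL=24/85 → turn +1·90°
n=3: pose=(-2,4,E); sL=120/281, sR=24/25; mL=-60/281, mR=-1872/7025; mL+mR=-12/25 → advance -1; mR−mL=-372/7025 → turn -1·90°

0 60/113 12/25 -30/113 72/2825 -3 4 N
1 40/27 8/15 -20/27 64/135 -3 3 W
2 15/17 6/5 -15/34 -27/170 -2 3 S
3 120/281 24/25 -60/281 -1872/7025 -2 4 E
final -3 4 S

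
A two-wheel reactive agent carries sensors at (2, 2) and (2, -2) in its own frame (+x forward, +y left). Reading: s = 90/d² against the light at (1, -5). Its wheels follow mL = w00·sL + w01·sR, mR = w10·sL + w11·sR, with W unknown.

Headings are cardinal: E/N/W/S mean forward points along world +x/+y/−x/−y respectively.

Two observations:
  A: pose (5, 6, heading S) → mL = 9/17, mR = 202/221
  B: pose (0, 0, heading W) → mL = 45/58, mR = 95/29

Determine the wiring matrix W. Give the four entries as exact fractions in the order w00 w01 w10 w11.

obs A: pose=(5,6,S) → sL=10/13, sR=18/17, mL=9/17, mR=202/221
obs B: pose=(0,0,W) → sL=5, sR=45/29, mL=45/58, mR=95/29
sensor matrix S = [[10/13, 18/17], [5, 45/29]]; det S = -26280/6409
solve [mL_A; mL_B] = S·[w00; w01] and [mR_A; mR_B] = S·[w10; w11]:
  w00 = 0, w01 = 1/2, w10 = 1/2, w11 = 1/2

0 1/2 1/2 1/2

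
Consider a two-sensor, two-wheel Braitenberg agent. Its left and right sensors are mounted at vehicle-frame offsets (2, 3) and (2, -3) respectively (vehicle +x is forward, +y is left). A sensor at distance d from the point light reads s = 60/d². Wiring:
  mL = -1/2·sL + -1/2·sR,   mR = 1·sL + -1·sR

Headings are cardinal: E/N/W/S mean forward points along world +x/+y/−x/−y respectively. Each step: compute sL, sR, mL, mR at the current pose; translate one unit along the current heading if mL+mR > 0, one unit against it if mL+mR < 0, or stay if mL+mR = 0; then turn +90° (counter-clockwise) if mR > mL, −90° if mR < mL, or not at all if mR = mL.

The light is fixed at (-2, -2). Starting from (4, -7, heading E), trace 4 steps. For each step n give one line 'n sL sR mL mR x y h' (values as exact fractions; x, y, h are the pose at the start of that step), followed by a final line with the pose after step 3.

n=0: pose=(4,-7,E); sL=15/17, sR=15/32; mL=-735/1088, mR=225/544; mL+mR=-285/1088 → advance -1; mR−mL=1185/1088 → turn +1·90°
n=1: pose=(3,-7,N); sL=60/13, sR=60/73; mL=-2580/949, mR=3600/949; mL+mR=1020/949 → advance +1; mR−mL=6180/949 → turn +1·90°
n=2: pose=(3,-6,W); sL=30/29, sR=6; mL=-102/29, mR=-144/29; mL+mR=-246/29 → advance -1; mR−mL=-42/29 → turn -1·90°
n=3: pose=(4,-6,N); sL=60/13, sR=12/17; mL=-588/221, mR=864/221; mL+mR=276/221 → advance +1; mR−mL=1452/221 → turn +1·90°

0 15/17 15/32 -735/1088 225/544 4 -7 E
1 60/13 60/73 -2580/949 3600/949 3 -7 N
2 30/29 6 -102/29 -144/29 3 -6 W
3 60/13 12/17 -588/221 864/221 4 -6 N
final 4 -5 W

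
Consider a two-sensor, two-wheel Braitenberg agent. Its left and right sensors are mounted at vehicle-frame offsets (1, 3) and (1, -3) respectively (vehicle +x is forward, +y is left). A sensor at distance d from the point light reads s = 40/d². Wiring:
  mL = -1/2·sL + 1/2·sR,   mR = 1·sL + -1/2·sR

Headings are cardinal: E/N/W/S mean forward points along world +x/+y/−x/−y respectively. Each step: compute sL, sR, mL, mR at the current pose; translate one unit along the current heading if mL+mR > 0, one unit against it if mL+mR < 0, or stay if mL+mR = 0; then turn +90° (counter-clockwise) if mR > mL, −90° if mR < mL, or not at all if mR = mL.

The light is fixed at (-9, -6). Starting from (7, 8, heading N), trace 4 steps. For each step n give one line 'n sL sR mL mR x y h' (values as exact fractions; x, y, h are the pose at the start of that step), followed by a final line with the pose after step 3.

0 20/197 20/293 -960/57721 3890/57721 7 8 N
1 40/369 40/549 -400/22509 180/2501 7 9 W
2 1/13 2/17 9/442 4/221 6 9 S
3 40/317 8/97 -672/30749 2612/30749 6 8 W
final 5 8 S

n=0: pose=(7,8,N); sL=20/197, sR=20/293; mL=-960/57721, mR=3890/57721; mL+mR=10/197 → advance +1; mR−mL=4850/57721 → turn +1·90°
n=1: pose=(7,9,W); sL=40/369, sR=40/549; mL=-400/22509, mR=180/2501; mL+mR=20/369 → advance +1; mR−mL=2020/22509 → turn +1·90°
n=2: pose=(6,9,S); sL=1/13, sR=2/17; mL=9/442, mR=4/221; mL+mR=1/26 → advance +1; mR−mL=-1/442 → turn -1·90°
n=3: pose=(6,8,W); sL=40/317, sR=8/97; mL=-672/30749, mR=2612/30749; mL+mR=20/317 → advance +1; mR−mL=3284/30749 → turn +1·90°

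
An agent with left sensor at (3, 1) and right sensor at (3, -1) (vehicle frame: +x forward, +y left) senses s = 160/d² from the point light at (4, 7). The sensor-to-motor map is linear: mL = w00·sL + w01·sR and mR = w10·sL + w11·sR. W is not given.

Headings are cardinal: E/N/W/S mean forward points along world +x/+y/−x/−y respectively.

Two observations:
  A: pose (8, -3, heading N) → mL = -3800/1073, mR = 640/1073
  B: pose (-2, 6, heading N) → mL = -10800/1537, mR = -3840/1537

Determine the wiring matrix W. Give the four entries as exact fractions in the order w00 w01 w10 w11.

-1/2 -1 1 -1

obs A: pose=(8,-3,N) → sL=80/29, sR=80/37, mL=-3800/1073, mR=640/1073
obs B: pose=(-2,6,N) → sL=160/53, sR=160/29, mL=-10800/1537, mR=-3840/1537
sensor matrix S = [[80/29, 80/37], [160/53, 160/29]]; det S = 14336000/1649201
solve [mL_A; mL_B] = S·[w00; w01] and [mR_A; mR_B] = S·[w10; w11]:
  w00 = -1/2, w01 = -1, w10 = 1, w11 = -1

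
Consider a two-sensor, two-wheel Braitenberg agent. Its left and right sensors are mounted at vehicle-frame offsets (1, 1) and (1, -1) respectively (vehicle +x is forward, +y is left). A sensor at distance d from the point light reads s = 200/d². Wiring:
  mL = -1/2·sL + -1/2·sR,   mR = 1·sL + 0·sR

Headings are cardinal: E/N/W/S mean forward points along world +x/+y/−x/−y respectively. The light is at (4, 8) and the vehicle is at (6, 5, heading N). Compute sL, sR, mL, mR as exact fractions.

40 200/13 -360/13 40

left sensor world pos  = (5, 6); dL² = 5
right sensor world pos = (7, 6); dR² = 13
sL = 200/5 = 40
sR = 200/13 = 200/13
mL = -1/2·sL + -1/2·sR = -360/13
mR = 1·sL + 0·sR = 40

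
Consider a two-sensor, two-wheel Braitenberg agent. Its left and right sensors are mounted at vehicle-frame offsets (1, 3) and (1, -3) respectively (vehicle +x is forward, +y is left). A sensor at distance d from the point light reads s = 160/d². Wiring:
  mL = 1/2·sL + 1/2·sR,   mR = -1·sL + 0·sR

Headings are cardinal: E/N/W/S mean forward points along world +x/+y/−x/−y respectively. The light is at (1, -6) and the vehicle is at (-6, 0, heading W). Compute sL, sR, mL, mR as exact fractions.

left sensor world pos  = (-7, -3); dL² = 73
right sensor world pos = (-7, 3); dR² = 145
sL = 160/73 = 160/73
sR = 160/145 = 32/29
mL = 1/2·sL + 1/2·sR = 3488/2117
mR = -1·sL + 0·sR = -160/73

160/73 32/29 3488/2117 -160/73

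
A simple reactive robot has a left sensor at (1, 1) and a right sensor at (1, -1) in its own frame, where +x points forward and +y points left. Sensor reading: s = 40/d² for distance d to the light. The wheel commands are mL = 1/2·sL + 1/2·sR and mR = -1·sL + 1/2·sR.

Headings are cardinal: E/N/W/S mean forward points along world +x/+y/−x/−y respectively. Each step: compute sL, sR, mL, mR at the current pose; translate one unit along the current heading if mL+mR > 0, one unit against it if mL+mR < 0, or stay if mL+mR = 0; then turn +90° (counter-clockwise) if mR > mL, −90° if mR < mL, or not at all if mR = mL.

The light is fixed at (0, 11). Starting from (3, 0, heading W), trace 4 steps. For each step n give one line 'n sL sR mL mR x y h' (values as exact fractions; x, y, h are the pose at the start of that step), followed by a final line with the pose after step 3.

0 10/37 5/13 315/962 -75/962 3 0 W
1 40/101 40/109 4200/11009 -2340/11009 2 0 N
2 4/9 4/13 44/117 -34/117 2 1 E
3 40/137 8/25 1048/3425 -452/3425 3 1 S
final 3 0 W

n=0: pose=(3,0,W); sL=10/37, sR=5/13; mL=315/962, mR=-75/962; mL+mR=120/481 → advance +1; mR−mL=-15/37 → turn -1·90°
n=1: pose=(2,0,N); sL=40/101, sR=40/109; mL=4200/11009, mR=-2340/11009; mL+mR=1860/11009 → advance +1; mR−mL=-60/101 → turn -1·90°
n=2: pose=(2,1,E); sL=4/9, sR=4/13; mL=44/117, mR=-34/117; mL+mR=10/117 → advance +1; mR−mL=-2/3 → turn -1·90°
n=3: pose=(3,1,S); sL=40/137, sR=8/25; mL=1048/3425, mR=-452/3425; mL+mR=596/3425 → advance +1; mR−mL=-60/137 → turn -1·90°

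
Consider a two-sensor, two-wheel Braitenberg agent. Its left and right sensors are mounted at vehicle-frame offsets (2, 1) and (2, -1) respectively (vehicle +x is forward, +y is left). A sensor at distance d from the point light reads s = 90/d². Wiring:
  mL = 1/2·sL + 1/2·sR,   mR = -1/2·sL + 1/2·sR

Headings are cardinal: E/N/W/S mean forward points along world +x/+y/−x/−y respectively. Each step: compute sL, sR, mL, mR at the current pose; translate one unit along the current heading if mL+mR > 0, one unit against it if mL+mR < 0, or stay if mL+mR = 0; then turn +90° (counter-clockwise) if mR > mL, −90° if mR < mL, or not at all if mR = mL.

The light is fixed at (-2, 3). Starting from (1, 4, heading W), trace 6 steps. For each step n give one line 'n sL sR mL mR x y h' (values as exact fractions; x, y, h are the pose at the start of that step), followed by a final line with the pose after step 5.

n=0: pose=(1,4,W); sL=90, sR=18; mL=54, mR=-36; mL+mR=18 → advance +1; mR−mL=-90 → turn -1·90°
n=1: pose=(0,4,N); sL=9, sR=5; mL=7, mR=-2; mL+mR=5 → advance +1; mR−mL=-9 → turn -1·90°
n=2: pose=(0,5,E); sL=18/5, sR=90/17; mL=378/85, mR=72/85; mL+mR=90/17 → advance +1; mR−mL=-18/5 → turn -1·90°
n=3: pose=(1,5,S); sL=45/8, sR=45/2; mL=225/16, mR=135/16; mL+mR=45/2 → advance +1; mR−mL=-45/8 → turn -1·90°
n=4: pose=(1,4,W); sL=90, sR=18; mL=54, mR=-36; mL+mR=18 → advance +1; mR−mL=-90 → turn -1·90°
n=5: pose=(0,4,N); sL=9, sR=5; mL=7, mR=-2; mL+mR=5 → advance +1; mR−mL=-9 → turn -1·90°

0 90 18 54 -36 1 4 W
1 9 5 7 -2 0 4 N
2 18/5 90/17 378/85 72/85 0 5 E
3 45/8 45/2 225/16 135/16 1 5 S
4 90 18 54 -36 1 4 W
5 9 5 7 -2 0 4 N
final 0 5 E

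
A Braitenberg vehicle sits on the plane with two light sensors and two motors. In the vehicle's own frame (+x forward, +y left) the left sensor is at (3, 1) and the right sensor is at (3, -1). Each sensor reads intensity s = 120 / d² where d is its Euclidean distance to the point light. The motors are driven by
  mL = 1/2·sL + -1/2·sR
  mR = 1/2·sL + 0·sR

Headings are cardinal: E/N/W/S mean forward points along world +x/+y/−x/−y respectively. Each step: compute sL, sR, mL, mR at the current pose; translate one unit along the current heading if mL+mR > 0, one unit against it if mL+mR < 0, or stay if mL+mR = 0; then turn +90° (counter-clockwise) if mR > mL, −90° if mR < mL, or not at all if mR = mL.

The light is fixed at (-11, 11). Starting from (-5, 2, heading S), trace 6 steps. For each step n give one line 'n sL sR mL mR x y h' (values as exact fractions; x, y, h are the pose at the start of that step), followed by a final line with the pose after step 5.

0 120/193 120/169 -1440/32617 60/193 -5 2 S
1 20/27 60/101 200/2727 10/27 -5 1 E
2 24/17 120/113 336/1921 12/17 -4 1 N
3 30/29 3/2 -27/116 15/29 -4 2 W
4 120/193 120/169 -1440/32617 60/193 -5 2 S
5 20/27 60/101 200/2727 10/27 -5 1 E
final -4 1 N

n=0: pose=(-5,2,S); sL=120/193, sR=120/169; mL=-1440/32617, mR=60/193; mL+mR=8700/32617 → advance +1; mR−mL=60/169 → turn +1·90°
n=1: pose=(-5,1,E); sL=20/27, sR=60/101; mL=200/2727, mR=10/27; mL+mR=1210/2727 → advance +1; mR−mL=30/101 → turn +1·90°
n=2: pose=(-4,1,N); sL=24/17, sR=120/113; mL=336/1921, mR=12/17; mL+mR=1692/1921 → advance +1; mR−mL=60/113 → turn +1·90°
n=3: pose=(-4,2,W); sL=30/29, sR=3/2; mL=-27/116, mR=15/29; mL+mR=33/116 → advance +1; mR−mL=3/4 → turn +1·90°
n=4: pose=(-5,2,S); sL=120/193, sR=120/169; mL=-1440/32617, mR=60/193; mL+mR=8700/32617 → advance +1; mR−mL=60/169 → turn +1·90°
n=5: pose=(-5,1,E); sL=20/27, sR=60/101; mL=200/2727, mR=10/27; mL+mR=1210/2727 → advance +1; mR−mL=30/101 → turn +1·90°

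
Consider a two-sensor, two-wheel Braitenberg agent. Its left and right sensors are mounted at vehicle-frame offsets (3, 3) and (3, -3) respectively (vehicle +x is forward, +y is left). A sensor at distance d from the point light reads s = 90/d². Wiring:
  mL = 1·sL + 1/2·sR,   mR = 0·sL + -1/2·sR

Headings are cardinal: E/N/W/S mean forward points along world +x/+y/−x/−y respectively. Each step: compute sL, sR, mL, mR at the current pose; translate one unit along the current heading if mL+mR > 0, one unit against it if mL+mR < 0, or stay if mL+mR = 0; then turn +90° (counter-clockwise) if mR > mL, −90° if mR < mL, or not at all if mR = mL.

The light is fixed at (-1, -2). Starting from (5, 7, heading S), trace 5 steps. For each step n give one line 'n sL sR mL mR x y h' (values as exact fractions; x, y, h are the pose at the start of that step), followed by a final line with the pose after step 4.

n=0: pose=(5,7,S); sL=10/13, sR=2; mL=23/13, mR=-1; mL+mR=10/13 → advance +1; mR−mL=-36/13 → turn -1·90°
n=1: pose=(5,6,W); sL=45/17, sR=9/13; mL=1323/442, mR=-9/26; mL+mR=45/17 → advance +1; mR−mL=-738/221 → turn -1·90°
n=2: pose=(4,6,N); sL=18/25, sR=18/37; mL=891/925, mR=-9/37; mL+mR=18/25 → advance +1; mR−mL=-1116/925 → turn -1·90°
n=3: pose=(4,7,E); sL=45/104, sR=9/10; mL=459/520, mR=-9/20; mL+mR=45/104 → advance +1; mR−mL=-693/520 → turn -1·90°
n=4: pose=(5,7,S); sL=10/13, sR=2; mL=23/13, mR=-1; mL+mR=10/13 → advance +1; mR−mL=-36/13 → turn -1·90°

0 10/13 2 23/13 -1 5 7 S
1 45/17 9/13 1323/442 -9/26 5 6 W
2 18/25 18/37 891/925 -9/37 4 6 N
3 45/104 9/10 459/520 -9/20 4 7 E
4 10/13 2 23/13 -1 5 7 S
final 5 6 W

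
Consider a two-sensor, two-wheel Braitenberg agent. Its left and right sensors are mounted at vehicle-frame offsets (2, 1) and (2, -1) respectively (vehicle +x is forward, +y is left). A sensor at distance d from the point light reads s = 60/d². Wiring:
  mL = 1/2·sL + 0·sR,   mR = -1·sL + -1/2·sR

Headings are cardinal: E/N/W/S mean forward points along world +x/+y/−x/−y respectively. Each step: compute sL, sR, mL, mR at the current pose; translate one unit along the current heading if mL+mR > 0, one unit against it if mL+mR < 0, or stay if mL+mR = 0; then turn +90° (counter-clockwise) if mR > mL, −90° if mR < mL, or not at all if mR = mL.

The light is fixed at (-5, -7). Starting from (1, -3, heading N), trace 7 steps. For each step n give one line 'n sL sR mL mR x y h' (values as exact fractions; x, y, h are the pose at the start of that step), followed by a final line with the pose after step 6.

n=0: pose=(1,-3,N); sL=60/61, sR=12/17; mL=30/61, mR=-1386/1037; mL+mR=-876/1037 → advance -1; mR−mL=-1896/1037 → turn -1·90°
n=1: pose=(1,-4,E); sL=3/4, sR=15/17; mL=3/8, mR=-81/68; mL+mR=-111/136 → advance -1; mR−mL=-213/136 → turn -1·90°
n=2: pose=(0,-4,S); sL=60/37, sR=60/17; mL=30/37, mR=-2130/629; mL+mR=-1620/629 → advance -1; mR−mL=-2640/629 → turn -1·90°
n=3: pose=(0,-3,W); sL=10/3, sR=30/17; mL=5/3, mR=-215/51; mL+mR=-130/51 → advance -1; mR−mL=-100/17 → turn -1·90°
n=4: pose=(1,-3,N); sL=60/61, sR=12/17; mL=30/61, mR=-1386/1037; mL+mR=-876/1037 → advance -1; mR−mL=-1896/1037 → turn -1·90°
n=5: pose=(1,-4,E); sL=3/4, sR=15/17; mL=3/8, mR=-81/68; mL+mR=-111/136 → advance -1; mR−mL=-213/136 → turn -1·90°
n=6: pose=(0,-4,S); sL=60/37, sR=60/17; mL=30/37, mR=-2130/629; mL+mR=-1620/629 → advance -1; mR−mL=-2640/629 → turn -1·90°

0 60/61 12/17 30/61 -1386/1037 1 -3 N
1 3/4 15/17 3/8 -81/68 1 -4 E
2 60/37 60/17 30/37 -2130/629 0 -4 S
3 10/3 30/17 5/3 -215/51 0 -3 W
4 60/61 12/17 30/61 -1386/1037 1 -3 N
5 3/4 15/17 3/8 -81/68 1 -4 E
6 60/37 60/17 30/37 -2130/629 0 -4 S
final 0 -3 W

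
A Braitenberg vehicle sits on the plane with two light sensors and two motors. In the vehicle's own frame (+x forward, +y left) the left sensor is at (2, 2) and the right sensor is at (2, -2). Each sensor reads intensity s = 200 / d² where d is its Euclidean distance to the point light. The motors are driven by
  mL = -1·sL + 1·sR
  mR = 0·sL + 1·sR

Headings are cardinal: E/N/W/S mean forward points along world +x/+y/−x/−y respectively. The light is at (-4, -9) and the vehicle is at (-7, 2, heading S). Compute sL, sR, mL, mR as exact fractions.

left sensor world pos  = (-5, 0); dL² = 82
right sensor world pos = (-9, 0); dR² = 106
sL = 200/82 = 100/41
sR = 200/106 = 100/53
mL = -1·sL + 1·sR = -1200/2173
mR = 0·sL + 1·sR = 100/53

100/41 100/53 -1200/2173 100/53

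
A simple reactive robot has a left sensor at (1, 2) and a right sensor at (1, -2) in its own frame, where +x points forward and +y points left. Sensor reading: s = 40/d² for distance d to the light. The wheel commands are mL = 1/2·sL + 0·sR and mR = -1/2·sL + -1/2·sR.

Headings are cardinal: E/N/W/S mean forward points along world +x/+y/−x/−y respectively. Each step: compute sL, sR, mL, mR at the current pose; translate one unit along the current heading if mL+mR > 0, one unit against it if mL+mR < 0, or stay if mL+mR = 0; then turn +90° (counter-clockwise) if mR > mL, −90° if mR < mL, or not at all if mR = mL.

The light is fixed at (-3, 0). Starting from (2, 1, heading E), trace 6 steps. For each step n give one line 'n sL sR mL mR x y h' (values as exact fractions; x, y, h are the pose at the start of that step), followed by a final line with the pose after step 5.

n=0: pose=(2,1,E); sL=8/9, sR=40/37; mL=4/9, mR=-328/333; mL+mR=-20/37 → advance -1; mR−mL=-476/333 → turn -1·90°
n=1: pose=(1,1,S); sL=10/9, sR=10; mL=5/9, mR=-50/9; mL+mR=-5 → advance -1; mR−mL=-55/9 → turn -1·90°
n=2: pose=(1,2,W); sL=40/9, sR=8/5; mL=20/9, mR=-136/45; mL+mR=-4/5 → advance -1; mR−mL=-236/45 → turn -1·90°
n=3: pose=(2,2,N); sL=20/9, sR=20/29; mL=10/9, mR=-380/261; mL+mR=-10/29 → advance -1; mR−mL=-670/261 → turn -1·90°
n=4: pose=(2,1,E); sL=8/9, sR=40/37; mL=4/9, mR=-328/333; mL+mR=-20/37 → advance -1; mR−mL=-476/333 → turn -1·90°
n=5: pose=(1,1,S); sL=10/9, sR=10; mL=5/9, mR=-50/9; mL+mR=-5 → advance -1; mR−mL=-55/9 → turn -1·90°

0 8/9 40/37 4/9 -328/333 2 1 E
1 10/9 10 5/9 -50/9 1 1 S
2 40/9 8/5 20/9 -136/45 1 2 W
3 20/9 20/29 10/9 -380/261 2 2 N
4 8/9 40/37 4/9 -328/333 2 1 E
5 10/9 10 5/9 -50/9 1 1 S
final 1 2 W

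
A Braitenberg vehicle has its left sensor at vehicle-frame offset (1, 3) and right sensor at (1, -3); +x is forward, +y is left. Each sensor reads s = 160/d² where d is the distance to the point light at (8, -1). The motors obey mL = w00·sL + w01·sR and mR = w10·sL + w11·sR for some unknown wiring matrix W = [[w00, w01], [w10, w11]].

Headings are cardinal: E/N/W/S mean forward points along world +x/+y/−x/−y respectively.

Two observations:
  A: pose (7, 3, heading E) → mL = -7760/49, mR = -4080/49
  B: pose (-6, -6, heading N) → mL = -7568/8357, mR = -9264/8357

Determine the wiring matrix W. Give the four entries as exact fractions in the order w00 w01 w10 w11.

1/2 -1 -1 -1/2

obs A: pose=(7,3,E) → sL=160/49, sR=160, mL=-7760/49, mR=-4080/49
obs B: pose=(-6,-6,N) → sL=32/61, sR=160/137, mL=-7568/8357, mR=-9264/8357
sensor matrix S = [[160/49, 160], [32/61, 160/137]]; det S = -32808960/409493
solve [mL_A; mL_B] = S·[w00; w01] and [mR_A; mR_B] = S·[w10; w11]:
  w00 = 1/2, w01 = -1, w10 = -1, w11 = -1/2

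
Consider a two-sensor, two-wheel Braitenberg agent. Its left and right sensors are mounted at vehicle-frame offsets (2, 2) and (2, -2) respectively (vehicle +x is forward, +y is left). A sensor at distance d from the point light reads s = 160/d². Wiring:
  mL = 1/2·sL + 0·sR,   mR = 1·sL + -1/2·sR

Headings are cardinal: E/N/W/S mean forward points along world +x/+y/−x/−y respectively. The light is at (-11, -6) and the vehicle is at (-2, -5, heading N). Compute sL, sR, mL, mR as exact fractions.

left sensor world pos  = (-4, -3); dL² = 58
right sensor world pos = (0, -3); dR² = 130
sL = 160/58 = 80/29
sR = 160/130 = 16/13
mL = 1/2·sL + 0·sR = 40/29
mR = 1·sL + -1/2·sR = 808/377

80/29 16/13 40/29 808/377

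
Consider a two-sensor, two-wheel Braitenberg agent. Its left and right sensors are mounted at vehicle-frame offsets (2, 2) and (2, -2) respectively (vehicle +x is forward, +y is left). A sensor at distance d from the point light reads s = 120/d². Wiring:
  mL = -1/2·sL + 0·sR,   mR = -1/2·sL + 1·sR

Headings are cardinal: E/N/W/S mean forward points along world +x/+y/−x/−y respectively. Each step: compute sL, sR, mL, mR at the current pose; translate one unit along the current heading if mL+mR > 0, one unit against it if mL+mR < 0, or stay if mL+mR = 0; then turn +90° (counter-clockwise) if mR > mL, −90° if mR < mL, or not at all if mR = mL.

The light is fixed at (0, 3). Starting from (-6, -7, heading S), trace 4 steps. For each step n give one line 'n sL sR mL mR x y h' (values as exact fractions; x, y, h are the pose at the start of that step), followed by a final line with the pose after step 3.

n=0: pose=(-6,-7,S); sL=3/4, sR=15/26; mL=-3/8, mR=21/104; mL+mR=-9/52 → advance -1; mR−mL=15/26 → turn +1·90°
n=1: pose=(-6,-6,E); sL=24/13, sR=120/137; mL=-12/13, mR=-84/1781; mL+mR=-1728/1781 → advance -1; mR−mL=120/137 → turn +1·90°
n=2: pose=(-7,-6,N); sL=12/13, sR=60/37; mL=-6/13, mR=558/481; mL+mR=336/481 → advance +1; mR−mL=60/37 → turn +1·90°
n=3: pose=(-7,-5,W); sL=120/181, sR=40/39; mL=-60/181, mR=4900/7059; mL+mR=2560/7059 → advance +1; mR−mL=40/39 → turn +1·90°

0 3/4 15/26 -3/8 21/104 -6 -7 S
1 24/13 120/137 -12/13 -84/1781 -6 -6 E
2 12/13 60/37 -6/13 558/481 -7 -6 N
3 120/181 40/39 -60/181 4900/7059 -7 -5 W
final -8 -5 S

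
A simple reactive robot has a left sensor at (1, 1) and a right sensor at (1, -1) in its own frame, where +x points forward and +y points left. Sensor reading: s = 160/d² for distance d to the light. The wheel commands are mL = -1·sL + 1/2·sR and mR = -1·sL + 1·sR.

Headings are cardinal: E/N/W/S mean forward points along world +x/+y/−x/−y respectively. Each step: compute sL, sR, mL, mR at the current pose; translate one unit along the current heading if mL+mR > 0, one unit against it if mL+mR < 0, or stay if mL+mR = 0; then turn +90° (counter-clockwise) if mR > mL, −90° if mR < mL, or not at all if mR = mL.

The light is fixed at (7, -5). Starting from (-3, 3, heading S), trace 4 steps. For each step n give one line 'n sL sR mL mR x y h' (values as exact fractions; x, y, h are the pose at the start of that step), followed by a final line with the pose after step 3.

0 16/13 16/17 -168/221 -64/221 -3 3 S
1 160/181 32/29 -1744/5249 1152/5249 -3 4 E
2 40/61 4/5 -78/305 44/305 -4 4 N
3 160/193 32/45 -4112/8685 -1024/8685 -4 3 W
final -3 3 S

n=0: pose=(-3,3,S); sL=16/13, sR=16/17; mL=-168/221, mR=-64/221; mL+mR=-232/221 → advance -1; mR−mL=8/17 → turn +1·90°
n=1: pose=(-3,4,E); sL=160/181, sR=32/29; mL=-1744/5249, mR=1152/5249; mL+mR=-592/5249 → advance -1; mR−mL=16/29 → turn +1·90°
n=2: pose=(-4,4,N); sL=40/61, sR=4/5; mL=-78/305, mR=44/305; mL+mR=-34/305 → advance -1; mR−mL=2/5 → turn +1·90°
n=3: pose=(-4,3,W); sL=160/193, sR=32/45; mL=-4112/8685, mR=-1024/8685; mL+mR=-1712/2895 → advance -1; mR−mL=16/45 → turn +1·90°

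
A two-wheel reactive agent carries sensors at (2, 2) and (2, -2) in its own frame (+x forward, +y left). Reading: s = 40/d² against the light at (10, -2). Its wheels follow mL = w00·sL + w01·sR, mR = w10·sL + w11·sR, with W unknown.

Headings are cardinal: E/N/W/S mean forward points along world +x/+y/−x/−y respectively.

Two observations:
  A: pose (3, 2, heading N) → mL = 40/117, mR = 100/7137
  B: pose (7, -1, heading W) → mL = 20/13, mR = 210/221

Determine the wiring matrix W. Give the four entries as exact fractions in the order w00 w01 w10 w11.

obs A: pose=(3,2,N) → sL=40/117, sR=40/61, mL=40/117, mR=100/7137
obs B: pose=(7,-1,W) → sL=20/13, sR=20/17, mL=20/13, mR=210/221
sensor matrix S = [[40/117, 40/61], [20/13, 20/17]]; det S = -73600/121329
solve [mL_A; mL_B] = S·[w00; w01] and [mR_A; mR_B] = S·[w10; w11]:
  w00 = 1, w01 = 0, w10 = 1, w11 = -1/2

1 0 1 -1/2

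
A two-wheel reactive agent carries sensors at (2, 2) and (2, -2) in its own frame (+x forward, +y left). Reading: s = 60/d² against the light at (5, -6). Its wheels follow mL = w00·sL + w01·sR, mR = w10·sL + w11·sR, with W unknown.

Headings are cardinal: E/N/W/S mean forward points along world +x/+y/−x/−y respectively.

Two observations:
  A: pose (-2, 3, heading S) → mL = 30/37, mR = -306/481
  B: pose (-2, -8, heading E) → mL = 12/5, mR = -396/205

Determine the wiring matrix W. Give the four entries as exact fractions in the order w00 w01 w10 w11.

1 0 -1/2 -1/2

obs A: pose=(-2,3,S) → sL=30/37, sR=6/13, mL=30/37, mR=-306/481
obs B: pose=(-2,-8,E) → sL=12/5, sR=60/41, mL=12/5, mR=-396/205
sensor matrix S = [[30/37, 6/13], [12/5, 60/41]]; det S = 7776/98605
solve [mL_A; mL_B] = S·[w00; w01] and [mR_A; mR_B] = S·[w10; w11]:
  w00 = 1, w01 = 0, w10 = -1/2, w11 = -1/2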